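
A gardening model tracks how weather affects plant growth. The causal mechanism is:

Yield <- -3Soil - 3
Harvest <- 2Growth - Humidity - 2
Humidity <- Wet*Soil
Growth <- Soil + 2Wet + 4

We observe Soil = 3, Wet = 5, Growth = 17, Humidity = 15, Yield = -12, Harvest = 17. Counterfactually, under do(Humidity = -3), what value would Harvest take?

35

Under do(Humidity=-3), the mechanism Humidity <- Wet*Soil is discarded; Humidity is fixed at -3.
Growth = Soil + 2Wet + 4  [with Soil=3, Wet=5]  = 17
Harvest = 2Growth - Humidity - 2  [with Growth=17, Humidity=-3]  = 35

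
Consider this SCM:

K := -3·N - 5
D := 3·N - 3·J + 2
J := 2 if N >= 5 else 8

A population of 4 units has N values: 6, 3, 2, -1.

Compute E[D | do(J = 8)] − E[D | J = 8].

3.5

Under do(J=8), J's equation is replaced by J=8 for every unit. Per-unit D: -4, -13, -16, -25. Mean = -14.5.
Conditioning on J=8 selects the 3 unit(s) with N ∈ {3, 2, -1}. Their D values: -13, -16, -25. Mean = -18.
Difference = -14.5 − (-18) = 3.5.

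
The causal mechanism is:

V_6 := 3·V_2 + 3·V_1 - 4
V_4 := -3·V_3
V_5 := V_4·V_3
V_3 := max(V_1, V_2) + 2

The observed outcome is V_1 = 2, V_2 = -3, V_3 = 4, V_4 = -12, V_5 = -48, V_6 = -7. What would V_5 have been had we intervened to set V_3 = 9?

-243

do(V_3=9) replaces the equation V_3 := max(V_1, V_2) + 2 with the constant V_3 = 9.
V_4 = -3·V_3  [with V_3=9]  = -27
V_5 = V_4·V_3  [with V_4=-27, V_3=9]  = -243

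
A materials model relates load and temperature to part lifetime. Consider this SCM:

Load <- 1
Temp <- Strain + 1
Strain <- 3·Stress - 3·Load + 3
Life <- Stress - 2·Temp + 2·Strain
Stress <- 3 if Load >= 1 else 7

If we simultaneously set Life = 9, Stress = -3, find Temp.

-8

Setting Life = 9, Stress = -3 by intervention discards those variables' equations.
Strain = 3·Stress - 3·Load + 3  [with Stress=-3, Load=1]  = -9
Temp = Strain + 1  [with Strain=-9]  = -8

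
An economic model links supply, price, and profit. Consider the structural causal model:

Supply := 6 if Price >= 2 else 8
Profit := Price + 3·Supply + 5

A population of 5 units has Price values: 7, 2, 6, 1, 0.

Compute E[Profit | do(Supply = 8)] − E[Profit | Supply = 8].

2.7

Under do(Supply=8), Supply's equation is replaced by Supply=8 for every unit. Per-unit Profit: 36, 31, 35, 30, 29. Mean = 32.2.
Conditioning on Supply=8 selects the 2 unit(s) with Price ∈ {1, 0}. Their Profit values: 30, 29. Mean = 29.5.
Difference = 32.2 − 29.5 = 2.7.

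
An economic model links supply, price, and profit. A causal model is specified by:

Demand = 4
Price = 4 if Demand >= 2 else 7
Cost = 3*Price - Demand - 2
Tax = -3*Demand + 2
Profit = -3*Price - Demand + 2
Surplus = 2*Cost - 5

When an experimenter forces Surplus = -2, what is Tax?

do(Surplus=-2) replaces the equation Surplus = 2*Cost - 5 with the constant Surplus = -2.
No directed path runs from Surplus to Tax, so Tax keeps its natural value.
Tax = -3*Demand + 2  [with Demand=4]  = -10

-10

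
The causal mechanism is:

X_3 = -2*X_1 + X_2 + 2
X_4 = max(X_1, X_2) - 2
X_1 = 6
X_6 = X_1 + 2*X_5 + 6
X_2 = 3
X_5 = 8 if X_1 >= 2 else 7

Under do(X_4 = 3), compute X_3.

Under do(X_4=3), the mechanism X_4 = max(X_1, X_2) - 2 is discarded; X_4 is fixed at 3.
Since X_3 is not a descendant of the intervened variable, it is unaffected.
X_3 = -2*X_1 + X_2 + 2  [with X_1=6, X_2=3]  = -7

-7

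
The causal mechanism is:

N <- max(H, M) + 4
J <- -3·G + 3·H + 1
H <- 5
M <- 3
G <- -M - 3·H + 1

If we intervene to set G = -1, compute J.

19

Intervening sets G = -1 and removes its equation (G <- -M - 3·H + 1).
J = -3·G + 3·H + 1  [with G=-1, H=5]  = 19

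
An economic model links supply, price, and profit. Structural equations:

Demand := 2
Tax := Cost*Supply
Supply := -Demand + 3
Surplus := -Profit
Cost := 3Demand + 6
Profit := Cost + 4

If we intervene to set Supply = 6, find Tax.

Under do(Supply=6), the mechanism Supply := -Demand + 3 is discarded; Supply is fixed at 6.
Cost = 3Demand + 6  [with Demand=2]  = 12
Tax = Cost*Supply  [with Cost=12, Supply=6]  = 72

72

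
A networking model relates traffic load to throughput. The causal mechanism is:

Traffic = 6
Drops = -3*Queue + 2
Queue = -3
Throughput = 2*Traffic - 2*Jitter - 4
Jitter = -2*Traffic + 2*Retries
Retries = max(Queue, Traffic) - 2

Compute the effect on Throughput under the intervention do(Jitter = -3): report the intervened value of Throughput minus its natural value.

-2

The intervention breaks the incoming arrows to Jitter: Jitter = -2*Traffic + 2*Retries no longer applies, and Jitter = -3.
Throughput = 2*Traffic - 2*Jitter - 4  [with Traffic=6, Jitter=-3]  = 14
Without intervention: Retries = max(Queue, Traffic) - 2  [with Queue=-3, Traffic=6]  = 4; Jitter = -2*Traffic + 2*Retries  [with Traffic=6, Retries=4]  = -4; Throughput = 2*Traffic - 2*Jitter - 4  [with Traffic=6, Jitter=-4]  = 16.
Change = 14 − 16 = -2.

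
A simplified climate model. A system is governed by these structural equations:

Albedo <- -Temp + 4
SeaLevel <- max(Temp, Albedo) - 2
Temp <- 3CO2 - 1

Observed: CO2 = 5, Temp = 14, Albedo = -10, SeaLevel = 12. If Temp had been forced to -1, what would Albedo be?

5

The intervention breaks the incoming arrows to Temp: Temp <- 3CO2 - 1 no longer applies, and Temp = -1.
Albedo = -Temp + 4  [with Temp=-1]  = 5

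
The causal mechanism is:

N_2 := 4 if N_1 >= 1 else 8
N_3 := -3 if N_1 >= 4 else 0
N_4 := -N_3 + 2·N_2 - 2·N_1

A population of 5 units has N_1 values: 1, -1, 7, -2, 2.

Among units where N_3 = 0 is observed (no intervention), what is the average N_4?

12

Observing N_3=0 restricts to units where N_3's equation naturally yields 0: N_1 ∈ {1, -1, -2, 2}. In that subpopulation N_4 = 6, 18, 20, 4, mean 12.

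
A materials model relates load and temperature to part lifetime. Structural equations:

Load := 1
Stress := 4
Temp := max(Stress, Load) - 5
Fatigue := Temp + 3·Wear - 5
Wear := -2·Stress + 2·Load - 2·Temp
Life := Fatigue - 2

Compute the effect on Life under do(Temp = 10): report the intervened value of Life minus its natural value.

-55

The intervention breaks the incoming arrows to Temp: Temp := max(Stress, Load) - 5 no longer applies, and Temp = 10.
Wear = -2·Stress + 2·Load - 2·Temp  [with Stress=4, Load=1, Temp=10]  = -26
Fatigue = Temp + 3·Wear - 5  [with Temp=10, Wear=-26]  = -73
Life = Fatigue - 2  [with Fatigue=-73]  = -75
Without intervention: Temp = max(Stress, Load) - 5  [with Stress=4, Load=1]  = -1; Wear = -2·Stress + 2·Load - 2·Temp  [with Stress=4, Load=1, Temp=-1]  = -4; Fatigue = Temp + 3·Wear - 5  [with Temp=-1, Wear=-4]  = -18; Life = Fatigue - 2  [with Fatigue=-18]  = -20.
Change = -75 − (-20) = -55.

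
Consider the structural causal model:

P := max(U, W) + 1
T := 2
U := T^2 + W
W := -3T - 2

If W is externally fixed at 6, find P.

11

Under do(W=6), the mechanism W := -3T - 2 is discarded; W is fixed at 6.
U = T^2 + W  [with T=2, W=6]  = 10
P = max(U, W) + 1  [with U=10, W=6]  = 11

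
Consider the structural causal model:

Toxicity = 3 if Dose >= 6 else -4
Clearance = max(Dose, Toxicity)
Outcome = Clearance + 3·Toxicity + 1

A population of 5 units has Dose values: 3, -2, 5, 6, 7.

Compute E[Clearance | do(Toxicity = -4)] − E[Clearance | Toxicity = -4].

1.8

Under do(Toxicity=-4), Toxicity's equation is replaced by Toxicity=-4 for every unit. Per-unit Clearance: 3, -2, 5, 6, 7. Mean = 3.8.
Observing Toxicity=-4 restricts to units where Toxicity's equation naturally yields -4: Dose ∈ {3, -2, 5}. In that subpopulation Clearance = 3, -2, 5, mean 2.
Difference = 3.8 − 2 = 1.8.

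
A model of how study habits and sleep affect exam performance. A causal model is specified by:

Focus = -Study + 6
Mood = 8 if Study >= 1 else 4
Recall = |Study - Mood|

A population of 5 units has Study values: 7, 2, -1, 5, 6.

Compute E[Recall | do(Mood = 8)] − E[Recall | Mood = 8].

1.2

Under do(Mood=8), Mood's equation is replaced by Mood=8 for every unit. Per-unit Recall: 1, 6, 9, 3, 2. Mean = 4.2.
Conditioning on Mood=8 selects the 4 unit(s) with Study ∈ {7, 2, 5, 6}. Their Recall values: 1, 6, 3, 2. Mean = 3.
Difference = 4.2 − 3 = 1.2.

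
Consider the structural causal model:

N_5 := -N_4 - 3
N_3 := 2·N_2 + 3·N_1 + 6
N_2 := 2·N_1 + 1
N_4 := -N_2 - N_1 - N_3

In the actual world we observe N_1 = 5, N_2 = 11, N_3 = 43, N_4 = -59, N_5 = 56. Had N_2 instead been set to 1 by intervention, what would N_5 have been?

do(N_2=1) replaces the equation N_2 := 2·N_1 + 1 with the constant N_2 = 1.
N_3 = 2·N_2 + 3·N_1 + 6  [with N_2=1, N_1=5]  = 23
N_4 = -N_2 - N_1 - N_3  [with N_2=1, N_1=5, N_3=23]  = -29
N_5 = -N_4 - 3  [with N_4=-29]  = 26

26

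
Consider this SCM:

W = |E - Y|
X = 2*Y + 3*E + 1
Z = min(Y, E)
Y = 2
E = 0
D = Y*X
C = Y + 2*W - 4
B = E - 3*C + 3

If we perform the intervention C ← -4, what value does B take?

Under do(C=-4), the mechanism C = Y + 2*W - 4 is discarded; C is fixed at -4.
B = E - 3*C + 3  [with E=0, C=-4]  = 15

15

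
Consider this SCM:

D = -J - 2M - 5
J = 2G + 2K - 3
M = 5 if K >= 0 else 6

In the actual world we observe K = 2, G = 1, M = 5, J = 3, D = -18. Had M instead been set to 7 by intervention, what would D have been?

do(M=7) replaces the equation M = 5 if K >= 0 else 6 with the constant M = 7.
J = 2G + 2K - 3  [with G=1, K=2]  = 3
D = -J - 2M - 5  [with J=3, M=7]  = -22

-22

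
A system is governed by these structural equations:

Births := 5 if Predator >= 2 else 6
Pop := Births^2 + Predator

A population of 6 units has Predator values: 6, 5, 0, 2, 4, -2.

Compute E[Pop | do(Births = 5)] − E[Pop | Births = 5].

do(Births=5) breaks Births's dependence on Predator. With Births=5 fixed, Pop across the units is 31, 30, 25, 27, 29, 23, mean 27.5.
Conditioning on Births=5 selects the 4 unit(s) with Predator ∈ {6, 5, 2, 4}. Their Pop values: 31, 30, 27, 29. Mean = 29.25.
Difference = 27.5 − 29.25 = -1.75.

-1.75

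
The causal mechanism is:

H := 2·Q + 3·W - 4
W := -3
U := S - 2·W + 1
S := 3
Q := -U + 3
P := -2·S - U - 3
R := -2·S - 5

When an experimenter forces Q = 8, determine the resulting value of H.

3

Intervening sets Q = 8 and removes its equation (Q := -U + 3).
H = 2·Q + 3·W - 4  [with Q=8, W=-3]  = 3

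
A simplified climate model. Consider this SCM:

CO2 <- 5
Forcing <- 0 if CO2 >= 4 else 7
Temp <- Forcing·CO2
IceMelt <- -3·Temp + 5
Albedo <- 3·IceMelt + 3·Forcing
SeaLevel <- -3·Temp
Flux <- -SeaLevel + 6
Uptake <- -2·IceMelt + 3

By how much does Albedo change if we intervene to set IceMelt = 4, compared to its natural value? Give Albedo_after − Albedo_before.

-3

Intervening sets IceMelt = 4 and removes its equation (IceMelt <- -3·Temp + 5).
Forcing = 0 if CO2 >= 4 else 7  [with CO2=5]  = 0
Albedo = 3·IceMelt + 3·Forcing  [with IceMelt=4, Forcing=0]  = 12
Without intervention: Forcing = 0 if CO2 >= 4 else 7  [with CO2=5]  = 0; Temp = Forcing·CO2  [with Forcing=0, CO2=5]  = 0; IceMelt = -3·Temp + 5  [with Temp=0]  = 5; Albedo = 3·IceMelt + 3·Forcing  [with IceMelt=5, Forcing=0]  = 15.
Change = 12 − 15 = -3.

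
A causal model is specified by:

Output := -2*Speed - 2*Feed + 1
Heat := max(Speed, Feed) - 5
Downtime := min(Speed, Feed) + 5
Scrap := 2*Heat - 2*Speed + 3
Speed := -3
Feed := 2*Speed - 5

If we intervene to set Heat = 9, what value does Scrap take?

The intervention breaks the incoming arrows to Heat: Heat := max(Speed, Feed) - 5 no longer applies, and Heat = 9.
Scrap = 2*Heat - 2*Speed + 3  [with Heat=9, Speed=-3]  = 27

27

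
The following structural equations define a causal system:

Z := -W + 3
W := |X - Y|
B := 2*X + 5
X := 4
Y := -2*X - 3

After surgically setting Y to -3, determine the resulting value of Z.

do(Y=-3) replaces the equation Y := -2*X - 3 with the constant Y = -3.
W = |X - Y|  [with X=4, Y=-3]  = 7
Z = -W + 3  [with W=7]  = -4

-4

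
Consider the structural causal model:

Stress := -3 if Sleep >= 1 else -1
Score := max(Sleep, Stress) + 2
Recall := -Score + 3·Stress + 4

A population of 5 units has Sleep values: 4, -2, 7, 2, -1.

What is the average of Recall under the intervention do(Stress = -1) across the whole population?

-3.2

Under do(Stress=-1), Stress's equation is replaced by Stress=-1 for every unit. Per-unit Recall: -5, 0, -8, -3, 0. Mean = -3.2.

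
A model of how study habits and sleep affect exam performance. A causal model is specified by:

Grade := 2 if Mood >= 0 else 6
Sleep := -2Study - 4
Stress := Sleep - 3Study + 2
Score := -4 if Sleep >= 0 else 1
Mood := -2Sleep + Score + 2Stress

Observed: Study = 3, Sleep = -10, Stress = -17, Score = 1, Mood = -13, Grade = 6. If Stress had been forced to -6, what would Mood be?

9

do(Stress=-6) replaces the equation Stress := Sleep - 3Study + 2 with the constant Stress = -6.
Sleep = -2Study - 4  [with Study=3]  = -10
Score = -4 if Sleep >= 0 else 1  [with Sleep=-10]  = 1
Mood = -2Sleep + Score + 2Stress  [with Sleep=-10, Score=1, Stress=-6]  = 9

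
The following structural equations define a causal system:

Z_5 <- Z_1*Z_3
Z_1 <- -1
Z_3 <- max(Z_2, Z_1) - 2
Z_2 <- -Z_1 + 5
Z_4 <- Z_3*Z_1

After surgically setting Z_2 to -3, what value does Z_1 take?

Under do(Z_2=-3), the mechanism Z_2 <- -Z_1 + 5 is discarded; Z_2 is fixed at -3.
Z_1 is not downstream of the intervention, so its value is determined by the original equations.

-1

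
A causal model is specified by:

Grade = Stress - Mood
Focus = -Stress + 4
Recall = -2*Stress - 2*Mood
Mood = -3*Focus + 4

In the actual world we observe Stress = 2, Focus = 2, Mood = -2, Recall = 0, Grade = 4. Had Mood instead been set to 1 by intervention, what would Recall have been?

The intervention breaks the incoming arrows to Mood: Mood = -3*Focus + 4 no longer applies, and Mood = 1.
Recall = -2*Stress - 2*Mood  [with Stress=2, Mood=1]  = -6

-6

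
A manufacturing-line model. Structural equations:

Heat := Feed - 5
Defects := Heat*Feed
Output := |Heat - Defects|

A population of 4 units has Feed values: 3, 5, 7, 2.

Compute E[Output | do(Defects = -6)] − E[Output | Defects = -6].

1.75

The intervention sets Defects=-6 in all 4 units regardless of Feed. Recomputing Output per unit gives 4, 6, 8, 3; average 5.25.
Observing Defects=-6 restricts to units where Defects's equation naturally yields -6: Feed ∈ {3, 2}. In that subpopulation Output = 4, 3, mean 3.5.
Difference = 5.25 − 3.5 = 1.75.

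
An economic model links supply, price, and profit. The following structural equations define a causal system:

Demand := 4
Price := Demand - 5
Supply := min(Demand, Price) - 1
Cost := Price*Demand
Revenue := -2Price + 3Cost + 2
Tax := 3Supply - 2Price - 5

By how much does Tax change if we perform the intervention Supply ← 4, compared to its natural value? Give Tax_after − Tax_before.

The intervention breaks the incoming arrows to Supply: Supply := min(Demand, Price) - 1 no longer applies, and Supply = 4.
Price = Demand - 5  [with Demand=4]  = -1
Tax = 3Supply - 2Price - 5  [with Supply=4, Price=-1]  = 9
Without intervention: Price = Demand - 5  [with Demand=4]  = -1; Supply = min(Demand, Price) - 1  [with Demand=4, Price=-1]  = -2; Tax = 3Supply - 2Price - 5  [with Supply=-2, Price=-1]  = -9.
Change = 9 − (-9) = 18.

18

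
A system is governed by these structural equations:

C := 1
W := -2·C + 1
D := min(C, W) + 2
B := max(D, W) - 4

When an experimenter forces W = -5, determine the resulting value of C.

Under do(W=-5), the mechanism W := -2·C + 1 is discarded; W is fixed at -5.
C is not downstream of the intervention, so its value is determined by the original equations.

1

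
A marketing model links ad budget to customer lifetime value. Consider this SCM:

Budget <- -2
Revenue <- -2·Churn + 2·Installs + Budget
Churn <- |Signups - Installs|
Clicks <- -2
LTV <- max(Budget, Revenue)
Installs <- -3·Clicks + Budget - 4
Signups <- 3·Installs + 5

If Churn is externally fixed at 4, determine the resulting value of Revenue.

The intervention breaks the incoming arrows to Churn: Churn <- |Signups - Installs| no longer applies, and Churn = 4.
Installs = -3·Clicks + Budget - 4  [with Clicks=-2, Budget=-2]  = 0
Revenue = -2·Churn + 2·Installs + Budget  [with Churn=4, Installs=0, Budget=-2]  = -10

-10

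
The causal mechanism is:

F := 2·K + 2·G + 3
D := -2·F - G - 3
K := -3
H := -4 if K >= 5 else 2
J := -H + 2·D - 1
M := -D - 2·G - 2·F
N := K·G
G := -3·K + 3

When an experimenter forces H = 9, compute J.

do(H=9) replaces the equation H := -4 if K >= 5 else 2 with the constant H = 9.
G = -3·K + 3  [with K=-3]  = 12
F = 2·K + 2·G + 3  [with K=-3, G=12]  = 21
D = -2·F - G - 3  [with F=21, G=12]  = -57
J = -H + 2·D - 1  [with H=9, D=-57]  = -124

-124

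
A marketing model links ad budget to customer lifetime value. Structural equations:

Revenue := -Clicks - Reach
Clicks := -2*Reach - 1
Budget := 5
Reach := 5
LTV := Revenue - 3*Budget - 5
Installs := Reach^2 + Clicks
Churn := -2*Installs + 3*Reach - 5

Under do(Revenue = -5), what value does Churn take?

-18

do(Revenue=-5) replaces the equation Revenue := -Clicks - Reach with the constant Revenue = -5.
Since Churn is not a descendant of the intervened variable, it is unaffected.
Clicks = -2*Reach - 1  [with Reach=5]  = -11
Installs = Reach^2 + Clicks  [with Reach=5, Clicks=-11]  = 14
Churn = -2*Installs + 3*Reach - 5  [with Installs=14, Reach=5]  = -18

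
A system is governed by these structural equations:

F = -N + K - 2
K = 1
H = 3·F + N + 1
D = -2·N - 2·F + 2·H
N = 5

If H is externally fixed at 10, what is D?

22

Intervening sets H = 10 and removes its equation (H = 3·F + N + 1).
F = -N + K - 2  [with N=5, K=1]  = -6
D = -2·N - 2·F + 2·H  [with N=5, F=-6, H=10]  = 22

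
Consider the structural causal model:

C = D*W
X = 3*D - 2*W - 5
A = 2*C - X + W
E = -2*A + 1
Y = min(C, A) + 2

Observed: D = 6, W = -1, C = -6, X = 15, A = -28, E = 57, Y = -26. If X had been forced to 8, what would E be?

43

Under do(X=8), the mechanism X = 3*D - 2*W - 5 is discarded; X is fixed at 8.
C = D*W  [with D=6, W=-1]  = -6
A = 2*C - X + W  [with C=-6, X=8, W=-1]  = -21
E = -2*A + 1  [with A=-21]  = 43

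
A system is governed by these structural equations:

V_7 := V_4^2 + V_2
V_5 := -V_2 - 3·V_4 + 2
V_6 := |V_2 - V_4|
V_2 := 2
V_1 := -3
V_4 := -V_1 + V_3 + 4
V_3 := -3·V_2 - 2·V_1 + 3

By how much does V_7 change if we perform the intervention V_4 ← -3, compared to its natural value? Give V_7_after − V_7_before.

The intervention breaks the incoming arrows to V_4: V_4 := -V_1 + V_3 + 4 no longer applies, and V_4 = -3.
V_7 = V_4^2 + V_2  [with V_4=-3, V_2=2]  = 11
Without intervention: V_3 = -3·V_2 - 2·V_1 + 3  [with V_2=2, V_1=-3]  = 3; V_4 = -V_1 + V_3 + 4  [with V_1=-3, V_3=3]  = 10; V_7 = V_4^2 + V_2  [with V_4=10, V_2=2]  = 102.
Change = 11 − 102 = -91.

-91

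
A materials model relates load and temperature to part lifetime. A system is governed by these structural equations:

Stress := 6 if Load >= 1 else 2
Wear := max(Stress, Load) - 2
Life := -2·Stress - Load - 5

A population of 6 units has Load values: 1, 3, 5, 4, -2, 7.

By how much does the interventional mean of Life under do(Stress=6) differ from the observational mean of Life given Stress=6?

1

Under do(Stress=6), Stress's equation is replaced by Stress=6 for every unit. Per-unit Life: -18, -20, -22, -21, -15, -24. Mean = -20.
E[Life|Stress=6] averages over only the 5 units with Stress=6 (Load = 1, 3, 5, 4, 7): Life = -18, -20, -22, -21, -24, mean -21.
Difference = -20 − (-21) = 1.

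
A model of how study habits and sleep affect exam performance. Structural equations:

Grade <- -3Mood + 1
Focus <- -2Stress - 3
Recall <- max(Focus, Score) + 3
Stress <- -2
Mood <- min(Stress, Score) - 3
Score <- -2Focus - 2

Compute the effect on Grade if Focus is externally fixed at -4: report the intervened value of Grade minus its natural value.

-6

Under do(Focus=-4), the mechanism Focus <- -2Stress - 3 is discarded; Focus is fixed at -4.
Score = -2Focus - 2  [with Focus=-4]  = 6
Mood = min(Stress, Score) - 3  [with Stress=-2, Score=6]  = -5
Grade = -3Mood + 1  [with Mood=-5]  = 16
Without intervention: Focus = -2Stress - 3  [with Stress=-2]  = 1; Score = -2Focus - 2  [with Focus=1]  = -4; Mood = min(Stress, Score) - 3  [with Stress=-2, Score=-4]  = -7; Grade = -3Mood + 1  [with Mood=-7]  = 22.
Change = 16 − 22 = -6.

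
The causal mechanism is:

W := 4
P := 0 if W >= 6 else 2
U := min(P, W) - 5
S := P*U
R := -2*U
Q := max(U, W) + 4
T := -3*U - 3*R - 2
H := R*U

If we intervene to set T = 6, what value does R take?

The intervention breaks the incoming arrows to T: T := -3*U - 3*R - 2 no longer applies, and T = 6.
R is not downstream of the intervention, so its value is determined by the original equations.
P = 0 if W >= 6 else 2  [with W=4]  = 2
U = min(P, W) - 5  [with P=2, W=4]  = -3
R = -2*U  [with U=-3]  = 6

6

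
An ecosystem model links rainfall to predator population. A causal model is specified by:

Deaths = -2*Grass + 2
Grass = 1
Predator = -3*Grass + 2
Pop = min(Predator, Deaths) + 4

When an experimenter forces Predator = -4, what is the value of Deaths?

0

The intervention breaks the incoming arrows to Predator: Predator = -3*Grass + 2 no longer applies, and Predator = -4.
Since Deaths is not a descendant of the intervened variable, it is unaffected.
Deaths = -2*Grass + 2  [with Grass=1]  = 0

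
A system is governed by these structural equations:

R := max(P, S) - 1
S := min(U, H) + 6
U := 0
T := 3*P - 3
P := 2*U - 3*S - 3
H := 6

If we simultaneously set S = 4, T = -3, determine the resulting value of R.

3

Setting S = 4, T = -3 by intervention discards those variables' equations.
P = 2*U - 3*S - 3  [with U=0, S=4]  = -15
R = max(P, S) - 1  [with P=-15, S=4]  = 3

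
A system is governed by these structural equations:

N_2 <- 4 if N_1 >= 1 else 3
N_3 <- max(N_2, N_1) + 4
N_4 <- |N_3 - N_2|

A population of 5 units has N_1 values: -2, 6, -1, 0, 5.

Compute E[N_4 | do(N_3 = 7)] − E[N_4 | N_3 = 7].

Every unit gets N_3=7 under the intervention. N_4 values become 4, 3, 4, 4, 3; E[N_4|do(N_3=7)] = 3.6.
E[N_4|N_3=7] averages over only the 3 units with N_3=7 (N_1 = -2, -1, 0): N_4 = 4, 4, 4, mean 4.
Difference = 3.6 − 4 = -0.4.

-0.4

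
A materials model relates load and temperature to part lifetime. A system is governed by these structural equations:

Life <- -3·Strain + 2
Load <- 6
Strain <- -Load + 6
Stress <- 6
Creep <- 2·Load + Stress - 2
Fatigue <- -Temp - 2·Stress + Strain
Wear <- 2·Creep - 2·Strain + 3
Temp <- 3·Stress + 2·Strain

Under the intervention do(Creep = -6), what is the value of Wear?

The intervention breaks the incoming arrows to Creep: Creep <- 2·Load + Stress - 2 no longer applies, and Creep = -6.
Strain = -Load + 6  [with Load=6]  = 0
Wear = 2·Creep - 2·Strain + 3  [with Creep=-6, Strain=0]  = -9

-9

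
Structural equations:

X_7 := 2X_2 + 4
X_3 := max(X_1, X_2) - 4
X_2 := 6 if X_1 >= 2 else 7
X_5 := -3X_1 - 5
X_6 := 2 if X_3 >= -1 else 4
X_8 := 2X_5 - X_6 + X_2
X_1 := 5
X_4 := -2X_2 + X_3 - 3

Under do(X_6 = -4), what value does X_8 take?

Intervening sets X_6 = -4 and removes its equation (X_6 := 2 if X_3 >= -1 else 4).
X_2 = 6 if X_1 >= 2 else 7  [with X_1=5]  = 6
X_5 = -3X_1 - 5  [with X_1=5]  = -20
X_8 = 2X_5 - X_6 + X_2  [with X_5=-20, X_6=-4, X_2=6]  = -30

-30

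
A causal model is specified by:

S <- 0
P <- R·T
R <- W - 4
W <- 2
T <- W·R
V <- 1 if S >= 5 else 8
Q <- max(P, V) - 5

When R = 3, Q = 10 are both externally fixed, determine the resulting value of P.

Setting R = 3, Q = 10 by intervention discards those variables' equations.
T = W·R  [with W=2, R=3]  = 6
P = R·T  [with R=3, T=6]  = 18

18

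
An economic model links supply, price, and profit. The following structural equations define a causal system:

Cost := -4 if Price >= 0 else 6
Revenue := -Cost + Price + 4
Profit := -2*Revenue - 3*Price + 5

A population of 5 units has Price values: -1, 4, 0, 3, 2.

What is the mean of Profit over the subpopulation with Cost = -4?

Conditioning on Cost=-4 selects the 4 unit(s) with Price ∈ {4, 0, 3, 2}. Their Profit values: -31, -11, -26, -21. Mean = -22.25.

-22.25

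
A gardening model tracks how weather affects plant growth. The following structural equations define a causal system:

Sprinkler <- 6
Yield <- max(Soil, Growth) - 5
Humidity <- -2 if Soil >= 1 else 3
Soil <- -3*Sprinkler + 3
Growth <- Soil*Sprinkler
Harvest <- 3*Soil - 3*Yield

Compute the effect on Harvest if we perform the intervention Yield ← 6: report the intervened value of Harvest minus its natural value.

-78

The intervention breaks the incoming arrows to Yield: Yield <- max(Soil, Growth) - 5 no longer applies, and Yield = 6.
Soil = -3*Sprinkler + 3  [with Sprinkler=6]  = -15
Harvest = 3*Soil - 3*Yield  [with Soil=-15, Yield=6]  = -63
Without intervention: Soil = -3*Sprinkler + 3  [with Sprinkler=6]  = -15; Growth = Soil*Sprinkler  [with Soil=-15, Sprinkler=6]  = -90; Yield = max(Soil, Growth) - 5  [with Soil=-15, Growth=-90]  = -20; Harvest = 3*Soil - 3*Yield  [with Soil=-15, Yield=-20]  = 15.
Change = -63 − 15 = -78.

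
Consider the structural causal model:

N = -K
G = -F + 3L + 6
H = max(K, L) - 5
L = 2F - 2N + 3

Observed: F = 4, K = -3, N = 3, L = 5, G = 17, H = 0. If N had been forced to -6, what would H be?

The intervention breaks the incoming arrows to N: N = -K no longer applies, and N = -6.
L = 2F - 2N + 3  [with F=4, N=-6]  = 23
H = max(K, L) - 5  [with K=-3, L=23]  = 18

18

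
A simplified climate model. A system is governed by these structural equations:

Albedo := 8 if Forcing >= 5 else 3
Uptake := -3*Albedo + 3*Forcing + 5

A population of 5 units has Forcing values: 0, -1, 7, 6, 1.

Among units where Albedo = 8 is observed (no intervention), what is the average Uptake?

Conditioning on Albedo=8 selects the 2 unit(s) with Forcing ∈ {7, 6}. Their Uptake values: 2, -1. Mean = 0.5.

0.5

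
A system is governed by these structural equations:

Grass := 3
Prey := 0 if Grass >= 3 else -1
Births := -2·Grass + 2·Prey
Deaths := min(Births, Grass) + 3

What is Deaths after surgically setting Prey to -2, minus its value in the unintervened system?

Under do(Prey=-2), the mechanism Prey := 0 if Grass >= 3 else -1 is discarded; Prey is fixed at -2.
Births = -2·Grass + 2·Prey  [with Grass=3, Prey=-2]  = -10
Deaths = min(Births, Grass) + 3  [with Births=-10, Grass=3]  = -7
Without intervention: Prey = 0 if Grass >= 3 else -1  [with Grass=3]  = 0; Births = -2·Grass + 2·Prey  [with Grass=3, Prey=0]  = -6; Deaths = min(Births, Grass) + 3  [with Births=-6, Grass=3]  = -3.
Change = -7 − (-3) = -4.

-4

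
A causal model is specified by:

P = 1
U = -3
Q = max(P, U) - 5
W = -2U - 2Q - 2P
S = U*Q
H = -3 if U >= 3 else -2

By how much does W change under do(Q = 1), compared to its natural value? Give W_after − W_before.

The intervention breaks the incoming arrows to Q: Q = max(P, U) - 5 no longer applies, and Q = 1.
W = -2U - 2Q - 2P  [with U=-3, Q=1, P=1]  = 2
Without intervention: Q = max(P, U) - 5  [with P=1, U=-3]  = -4; W = -2U - 2Q - 2P  [with U=-3, Q=-4, P=1]  = 12.
Change = 2 − 12 = -10.

-10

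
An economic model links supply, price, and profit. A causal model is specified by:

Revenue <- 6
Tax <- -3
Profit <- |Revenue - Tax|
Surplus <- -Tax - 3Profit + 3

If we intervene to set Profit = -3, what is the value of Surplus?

15

The intervention breaks the incoming arrows to Profit: Profit <- |Revenue - Tax| no longer applies, and Profit = -3.
Surplus = -Tax - 3Profit + 3  [with Tax=-3, Profit=-3]  = 15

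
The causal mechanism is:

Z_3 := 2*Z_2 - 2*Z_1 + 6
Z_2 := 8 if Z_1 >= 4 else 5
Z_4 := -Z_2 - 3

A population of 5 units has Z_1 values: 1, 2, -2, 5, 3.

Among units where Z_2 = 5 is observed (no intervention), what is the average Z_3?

Observing Z_2=5 restricts to units where Z_2's equation naturally yields 5: Z_1 ∈ {1, 2, -2, 3}. In that subpopulation Z_3 = 14, 12, 20, 10, mean 14.

14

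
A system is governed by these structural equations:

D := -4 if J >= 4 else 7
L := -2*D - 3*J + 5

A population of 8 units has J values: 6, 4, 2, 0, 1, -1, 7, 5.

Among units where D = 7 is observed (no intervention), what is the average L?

Observing D=7 restricts to units where D's equation naturally yields 7: J ∈ {2, 0, 1, -1}. In that subpopulation L = -15, -9, -12, -6, mean -10.5.

-10.5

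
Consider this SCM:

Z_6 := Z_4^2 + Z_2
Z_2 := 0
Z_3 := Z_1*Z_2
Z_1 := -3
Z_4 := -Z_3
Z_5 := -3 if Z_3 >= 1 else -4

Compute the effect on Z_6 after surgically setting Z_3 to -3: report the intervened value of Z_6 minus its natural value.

The intervention breaks the incoming arrows to Z_3: Z_3 := Z_1*Z_2 no longer applies, and Z_3 = -3.
Z_4 = -Z_3  [with Z_3=-3]  = 3
Z_6 = Z_4^2 + Z_2  [with Z_4=3, Z_2=0]  = 9
Without intervention: Z_3 = Z_1*Z_2  [with Z_1=-3, Z_2=0]  = 0; Z_4 = -Z_3  [with Z_3=0]  = 0; Z_6 = Z_4^2 + Z_2  [with Z_4=0, Z_2=0]  = 0.
Change = 9 − 0 = 9.

9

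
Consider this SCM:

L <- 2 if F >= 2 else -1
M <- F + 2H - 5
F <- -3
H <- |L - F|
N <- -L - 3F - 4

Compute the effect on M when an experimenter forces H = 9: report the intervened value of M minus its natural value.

Intervening sets H = 9 and removes its equation (H <- |L - F|).
M = F + 2H - 5  [with F=-3, H=9]  = 10
Without intervention: L = 2 if F >= 2 else -1  [with F=-3]  = -1; H = |L - F|  [with L=-1, F=-3]  = 2; M = F + 2H - 5  [with F=-3, H=2]  = -4.
Change = 10 − (-4) = 14.

14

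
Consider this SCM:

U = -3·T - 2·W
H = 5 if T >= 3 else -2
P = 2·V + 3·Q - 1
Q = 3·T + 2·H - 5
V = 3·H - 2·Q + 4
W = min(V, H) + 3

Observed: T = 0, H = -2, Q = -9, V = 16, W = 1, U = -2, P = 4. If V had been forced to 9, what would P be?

-10

The intervention breaks the incoming arrows to V: V = 3·H - 2·Q + 4 no longer applies, and V = 9.
H = 5 if T >= 3 else -2  [with T=0]  = -2
Q = 3·T + 2·H - 5  [with T=0, H=-2]  = -9
P = 2·V + 3·Q - 1  [with V=9, Q=-9]  = -10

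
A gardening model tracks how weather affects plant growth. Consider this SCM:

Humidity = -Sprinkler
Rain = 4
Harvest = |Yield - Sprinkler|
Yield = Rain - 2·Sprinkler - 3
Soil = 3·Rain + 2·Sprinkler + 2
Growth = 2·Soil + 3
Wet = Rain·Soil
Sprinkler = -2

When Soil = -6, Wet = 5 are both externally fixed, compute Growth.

Setting Soil = -6, Wet = 5 by intervention discards those variables' equations.
Growth = 2·Soil + 3  [with Soil=-6]  = -9

-9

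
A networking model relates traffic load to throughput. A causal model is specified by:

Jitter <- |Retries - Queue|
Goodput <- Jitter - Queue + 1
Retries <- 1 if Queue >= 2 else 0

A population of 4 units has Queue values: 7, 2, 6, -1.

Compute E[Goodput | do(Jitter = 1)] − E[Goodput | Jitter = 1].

Every unit gets Jitter=1 under the intervention. Goodput values become -5, 0, -4, 3; E[Goodput|do(Jitter=1)] = -1.5.
Conditioning on Jitter=1 selects the 2 unit(s) with Queue ∈ {2, -1}. Their Goodput values: 0, 3. Mean = 1.5.
Difference = -1.5 − 1.5 = -3.

-3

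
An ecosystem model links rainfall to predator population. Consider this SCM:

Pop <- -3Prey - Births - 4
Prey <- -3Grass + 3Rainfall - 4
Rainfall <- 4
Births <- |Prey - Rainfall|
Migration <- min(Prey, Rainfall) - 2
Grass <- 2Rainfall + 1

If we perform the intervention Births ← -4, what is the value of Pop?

Under do(Births=-4), the mechanism Births <- |Prey - Rainfall| is discarded; Births is fixed at -4.
Grass = 2Rainfall + 1  [with Rainfall=4]  = 9
Prey = -3Grass + 3Rainfall - 4  [with Grass=9, Rainfall=4]  = -19
Pop = -3Prey - Births - 4  [with Prey=-19, Births=-4]  = 57

57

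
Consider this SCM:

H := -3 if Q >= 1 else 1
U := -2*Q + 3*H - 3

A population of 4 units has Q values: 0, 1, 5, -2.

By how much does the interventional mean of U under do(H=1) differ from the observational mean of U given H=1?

Under do(H=1), H's equation is replaced by H=1 for every unit. Per-unit U: 0, -2, -10, 4. Mean = -2.
Conditioning on H=1 selects the 2 unit(s) with Q ∈ {0, -2}. Their U values: 0, 4. Mean = 2.
Difference = -2 − 2 = -4.

-4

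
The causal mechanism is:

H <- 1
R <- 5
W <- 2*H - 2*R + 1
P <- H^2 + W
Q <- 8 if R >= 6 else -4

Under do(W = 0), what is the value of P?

1

The intervention breaks the incoming arrows to W: W <- 2*H - 2*R + 1 no longer applies, and W = 0.
P = H^2 + W  [with H=1, W=0]  = 1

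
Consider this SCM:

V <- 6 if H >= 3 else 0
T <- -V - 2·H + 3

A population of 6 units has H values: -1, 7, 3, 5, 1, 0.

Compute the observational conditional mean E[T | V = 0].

3

Observing V=0 restricts to units where V's equation naturally yields 0: H ∈ {-1, 1, 0}. In that subpopulation T = 5, 1, 3, mean 3.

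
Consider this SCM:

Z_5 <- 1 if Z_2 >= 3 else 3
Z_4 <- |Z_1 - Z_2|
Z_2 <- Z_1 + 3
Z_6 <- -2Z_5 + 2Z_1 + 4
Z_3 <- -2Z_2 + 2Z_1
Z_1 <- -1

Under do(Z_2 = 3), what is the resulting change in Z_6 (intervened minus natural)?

4

Under do(Z_2=3), the mechanism Z_2 <- Z_1 + 3 is discarded; Z_2 is fixed at 3.
Z_5 = 1 if Z_2 >= 3 else 3  [with Z_2=3]  = 1
Z_6 = -2Z_5 + 2Z_1 + 4  [with Z_5=1, Z_1=-1]  = 0
Without intervention: Z_2 = Z_1 + 3  [with Z_1=-1]  = 2; Z_5 = 1 if Z_2 >= 3 else 3  [with Z_2=2]  = 3; Z_6 = -2Z_5 + 2Z_1 + 4  [with Z_5=3, Z_1=-1]  = -4.
Change = 0 − (-4) = 4.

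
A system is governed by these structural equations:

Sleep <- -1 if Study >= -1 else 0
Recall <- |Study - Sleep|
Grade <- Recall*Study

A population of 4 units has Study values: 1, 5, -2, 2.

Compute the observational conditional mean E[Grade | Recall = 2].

Conditioning on Recall=2 selects the 2 unit(s) with Study ∈ {1, -2}. Their Grade values: 2, -4. Mean = -1.

-1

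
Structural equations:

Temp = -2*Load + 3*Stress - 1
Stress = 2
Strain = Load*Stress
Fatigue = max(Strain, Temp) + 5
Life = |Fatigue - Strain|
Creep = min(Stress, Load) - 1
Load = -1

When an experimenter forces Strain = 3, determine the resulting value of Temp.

7

The intervention breaks the incoming arrows to Strain: Strain = Load*Stress no longer applies, and Strain = 3.
Temp is not downstream of the intervention, so its value is determined by the original equations.
Temp = -2*Load + 3*Stress - 1  [with Load=-1, Stress=2]  = 7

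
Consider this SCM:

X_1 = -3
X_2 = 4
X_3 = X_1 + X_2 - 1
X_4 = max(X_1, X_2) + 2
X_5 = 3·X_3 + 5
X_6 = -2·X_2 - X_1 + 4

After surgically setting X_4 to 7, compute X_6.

Under do(X_4=7), the mechanism X_4 = max(X_1, X_2) + 2 is discarded; X_4 is fixed at 7.
Since X_6 is not a descendant of the intervened variable, it is unaffected.
X_6 = -2·X_2 - X_1 + 4  [with X_2=4, X_1=-3]  = -1

-1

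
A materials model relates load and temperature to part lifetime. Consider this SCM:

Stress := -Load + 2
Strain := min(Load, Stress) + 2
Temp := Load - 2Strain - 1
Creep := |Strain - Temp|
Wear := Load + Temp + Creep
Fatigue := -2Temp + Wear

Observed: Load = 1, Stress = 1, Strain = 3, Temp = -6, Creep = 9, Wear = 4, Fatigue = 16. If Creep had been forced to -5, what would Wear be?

The intervention breaks the incoming arrows to Creep: Creep := |Strain - Temp| no longer applies, and Creep = -5.
Stress = -Load + 2  [with Load=1]  = 1
Strain = min(Load, Stress) + 2  [with Load=1, Stress=1]  = 3
Temp = Load - 2Strain - 1  [with Load=1, Strain=3]  = -6
Wear = Load + Temp + Creep  [with Load=1, Temp=-6, Creep=-5]  = -10

-10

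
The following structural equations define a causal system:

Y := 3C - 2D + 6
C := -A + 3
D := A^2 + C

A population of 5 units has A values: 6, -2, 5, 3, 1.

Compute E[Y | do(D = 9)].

-10.8

do(D=9) breaks D's dependence on A. With D=9 fixed, Y across the units is -21, 3, -18, -12, -6, mean -10.8.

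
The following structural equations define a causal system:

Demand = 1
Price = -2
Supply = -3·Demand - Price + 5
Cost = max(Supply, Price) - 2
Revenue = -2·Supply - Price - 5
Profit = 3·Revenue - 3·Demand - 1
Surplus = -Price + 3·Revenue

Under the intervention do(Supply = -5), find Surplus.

The intervention breaks the incoming arrows to Supply: Supply = -3·Demand - Price + 5 no longer applies, and Supply = -5.
Revenue = -2·Supply - Price - 5  [with Supply=-5, Price=-2]  = 7
Surplus = -Price + 3·Revenue  [with Price=-2, Revenue=7]  = 23

23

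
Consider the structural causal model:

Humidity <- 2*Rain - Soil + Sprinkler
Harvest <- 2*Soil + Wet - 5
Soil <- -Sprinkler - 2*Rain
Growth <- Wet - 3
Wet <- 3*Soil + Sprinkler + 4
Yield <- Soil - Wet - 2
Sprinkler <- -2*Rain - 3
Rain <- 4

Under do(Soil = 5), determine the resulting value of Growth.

do(Soil=5) replaces the equation Soil <- -Sprinkler - 2*Rain with the constant Soil = 5.
Sprinkler = -2*Rain - 3  [with Rain=4]  = -11
Wet = 3*Soil + Sprinkler + 4  [with Soil=5, Sprinkler=-11]  = 8
Growth = Wet - 3  [with Wet=8]  = 5

5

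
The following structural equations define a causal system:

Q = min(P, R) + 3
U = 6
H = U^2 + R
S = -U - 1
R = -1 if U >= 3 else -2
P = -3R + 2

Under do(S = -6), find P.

5

Intervening sets S = -6 and removes its equation (S = -U - 1).
No directed path runs from S to P, so P keeps its natural value.
R = -1 if U >= 3 else -2  [with U=6]  = -1
P = -3R + 2  [with R=-1]  = 5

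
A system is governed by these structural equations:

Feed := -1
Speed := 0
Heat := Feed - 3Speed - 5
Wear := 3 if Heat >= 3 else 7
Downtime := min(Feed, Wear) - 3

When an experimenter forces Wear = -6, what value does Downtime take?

-9

Intervening sets Wear = -6 and removes its equation (Wear := 3 if Heat >= 3 else 7).
Downtime = min(Feed, Wear) - 3  [with Feed=-1, Wear=-6]  = -9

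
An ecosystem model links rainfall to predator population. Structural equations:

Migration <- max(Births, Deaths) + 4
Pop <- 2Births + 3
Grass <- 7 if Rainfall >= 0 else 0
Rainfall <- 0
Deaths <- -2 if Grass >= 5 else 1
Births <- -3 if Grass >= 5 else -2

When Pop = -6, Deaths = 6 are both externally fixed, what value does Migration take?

10

Setting Pop = -6, Deaths = 6 by intervention discards those variables' equations.
Grass = 7 if Rainfall >= 0 else 0  [with Rainfall=0]  = 7
Births = -3 if Grass >= 5 else -2  [with Grass=7]  = -3
Migration = max(Births, Deaths) + 4  [with Births=-3, Deaths=6]  = 10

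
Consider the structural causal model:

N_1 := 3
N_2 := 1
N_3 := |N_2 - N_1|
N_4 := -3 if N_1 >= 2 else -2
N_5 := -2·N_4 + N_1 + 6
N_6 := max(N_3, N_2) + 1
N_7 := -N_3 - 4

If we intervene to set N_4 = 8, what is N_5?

-7

Intervening sets N_4 = 8 and removes its equation (N_4 := -3 if N_1 >= 2 else -2).
N_5 = -2·N_4 + N_1 + 6  [with N_4=8, N_1=3]  = -7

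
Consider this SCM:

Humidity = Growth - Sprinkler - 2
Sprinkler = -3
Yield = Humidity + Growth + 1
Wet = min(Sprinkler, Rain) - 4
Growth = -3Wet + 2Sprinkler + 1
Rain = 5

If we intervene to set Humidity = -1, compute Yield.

The intervention breaks the incoming arrows to Humidity: Humidity = Growth - Sprinkler - 2 no longer applies, and Humidity = -1.
Wet = min(Sprinkler, Rain) - 4  [with Sprinkler=-3, Rain=5]  = -7
Growth = -3Wet + 2Sprinkler + 1  [with Wet=-7, Sprinkler=-3]  = 16
Yield = Humidity + Growth + 1  [with Humidity=-1, Growth=16]  = 16

16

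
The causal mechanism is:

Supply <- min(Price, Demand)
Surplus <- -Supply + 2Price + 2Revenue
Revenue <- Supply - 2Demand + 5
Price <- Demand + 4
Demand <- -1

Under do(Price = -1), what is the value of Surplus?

do(Price=-1) replaces the equation Price <- Demand + 4 with the constant Price = -1.
Supply = min(Price, Demand)  [with Price=-1, Demand=-1]  = -1
Revenue = Supply - 2Demand + 5  [with Supply=-1, Demand=-1]  = 6
Surplus = -Supply + 2Price + 2Revenue  [with Supply=-1, Price=-1, Revenue=6]  = 11

11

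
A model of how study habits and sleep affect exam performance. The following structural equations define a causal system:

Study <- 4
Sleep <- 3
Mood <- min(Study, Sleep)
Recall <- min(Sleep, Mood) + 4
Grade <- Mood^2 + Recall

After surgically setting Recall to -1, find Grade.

8

Intervening sets Recall = -1 and removes its equation (Recall <- min(Sleep, Mood) + 4).
Mood = min(Study, Sleep)  [with Study=4, Sleep=3]  = 3
Grade = Mood^2 + Recall  [with Mood=3, Recall=-1]  = 8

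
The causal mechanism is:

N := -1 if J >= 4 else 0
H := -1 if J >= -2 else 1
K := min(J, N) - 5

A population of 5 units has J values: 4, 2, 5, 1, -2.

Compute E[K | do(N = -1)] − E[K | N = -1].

Under do(N=-1), N's equation is replaced by N=-1 for every unit. Per-unit K: -6, -6, -6, -6, -7. Mean = -6.2.
Observing N=-1 restricts to units where N's equation naturally yields -1: J ∈ {4, 5}. In that subpopulation K = -6, -6, mean -6.
Difference = -6.2 − (-6) = -0.2.

-0.2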